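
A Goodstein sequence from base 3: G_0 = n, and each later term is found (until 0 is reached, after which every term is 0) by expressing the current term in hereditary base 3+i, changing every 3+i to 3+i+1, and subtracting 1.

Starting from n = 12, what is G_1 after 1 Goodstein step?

19

base 3: 12 = 3^2 + 3; at 4: 4^2 + 4 = 20; next = 19
base 4: 19 = 4^2 + 3; at 5: 5^2 + 3 = 28; next = 27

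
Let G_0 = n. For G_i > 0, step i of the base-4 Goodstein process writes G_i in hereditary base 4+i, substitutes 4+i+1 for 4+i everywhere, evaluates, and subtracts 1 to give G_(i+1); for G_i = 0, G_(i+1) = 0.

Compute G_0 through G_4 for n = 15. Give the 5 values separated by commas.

(0) 15|_4 = 3·4 + 3 ↦ 3·5 + 3|_5 = 18 ⇒ 17
(1) 17|_5 = 3·5 + 2 ↦ 3·6 + 2|_6 = 20 ⇒ 19
(2) 19|_6 = 3·6 + 1 ↦ 3·7 + 1|_7 = 22 ⇒ 21
(3) 21|_7 = 3·7 ↦ 3·8|_8 = 24 ⇒ 23

15, 17, 19, 21, 23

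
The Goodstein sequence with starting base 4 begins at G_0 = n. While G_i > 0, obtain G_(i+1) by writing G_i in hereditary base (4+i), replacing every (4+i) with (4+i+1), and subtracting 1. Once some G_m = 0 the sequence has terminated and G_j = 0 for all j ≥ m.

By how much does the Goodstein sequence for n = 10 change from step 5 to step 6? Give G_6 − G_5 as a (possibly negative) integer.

G_0=10  [base 4] 2·4 + 2  →[4↦5]→  2·5 + 2 = 12  −1 ⇒ G_1=11
G_1=11  [base 5] 2·5 + 1  →[5↦6]→  2·6 + 1 = 13  −1 ⇒ G_2=12
G_2=12  [base 6] 2·6  →[6↦7]→  2·7 = 14  −1 ⇒ G_3=13
G_3=13  [base 7] 7 + 6  →[7↦8]→  8 + 6 = 14  −1 ⇒ G_4=13
G_4=13  [base 8] 8 + 5  →[8↦9]→  9 + 5 = 14  −1 ⇒ G_5=13
G_5=13  [base 9] 9 + 4  →[9↦10]→  10 + 4 = 14  −1 ⇒ G_6=13

0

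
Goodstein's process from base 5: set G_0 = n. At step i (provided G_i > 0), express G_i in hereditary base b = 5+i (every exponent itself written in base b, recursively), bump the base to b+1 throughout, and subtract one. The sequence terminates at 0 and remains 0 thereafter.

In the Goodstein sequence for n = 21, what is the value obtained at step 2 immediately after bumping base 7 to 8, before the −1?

G_0 = 21. HB_5(21) = 4·5 + 1. Bump = 25. G_1 = 24.
G_1 = 24. HB_6(24) = 4·6. Bump = 28. G_2 = 27.
G_2 = 27. HB_7(27) = 3·7 + 6. Bump = 30. G_3 = 29.

30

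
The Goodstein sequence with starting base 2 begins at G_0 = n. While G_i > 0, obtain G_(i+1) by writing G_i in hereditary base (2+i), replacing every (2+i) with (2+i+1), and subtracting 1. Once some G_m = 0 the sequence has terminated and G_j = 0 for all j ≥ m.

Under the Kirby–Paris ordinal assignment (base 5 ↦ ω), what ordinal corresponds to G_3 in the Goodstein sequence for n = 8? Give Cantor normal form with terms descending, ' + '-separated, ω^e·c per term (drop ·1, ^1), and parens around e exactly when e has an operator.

ω^ω·2 + ω^2·2 + ω·2

G_0 = 8. HB_2(8) = 2^(2 + 1). Bump = 81. G_1 = 80.
G_1 = 80. HB_3(80) = 2·3^3 + 2·3^2 + 2·3 + 2. Bump = 554. G_2 = 553.
G_2 = 553. HB_4(553) = 2·4^4 + 2·4^2 + 2·4 + 1. Bump = 6311. G_3 = 6310.
G_3 = 6310. HB_5(6310) = 2·5^5 + 2·5^2 + 2·5. Bump = 93396. G_4 = 93395.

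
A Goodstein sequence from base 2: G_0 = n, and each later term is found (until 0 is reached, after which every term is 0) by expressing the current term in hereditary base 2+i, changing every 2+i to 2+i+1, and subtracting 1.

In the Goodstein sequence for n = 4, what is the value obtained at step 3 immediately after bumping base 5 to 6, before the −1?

84

G_0=4  [base 2] 2^2  →[2↦3]→  3^3 = 27  −1 ⇒ G_1=26
G_1=26  [base 3] 2·3^2 + 2·3 + 2  →[3↦4]→  2·4^2 + 2·4 + 2 = 42  −1 ⇒ G_2=41
G_2=41  [base 4] 2·4^2 + 2·4 + 1  →[4↦5]→  2·5^2 + 2·5 + 1 = 61  −1 ⇒ G_3=60
G_3=60  [base 5] 2·5^2 + 2·5  →[5↦6]→  2·6^2 + 2·6 = 84  −1 ⇒ G_4=83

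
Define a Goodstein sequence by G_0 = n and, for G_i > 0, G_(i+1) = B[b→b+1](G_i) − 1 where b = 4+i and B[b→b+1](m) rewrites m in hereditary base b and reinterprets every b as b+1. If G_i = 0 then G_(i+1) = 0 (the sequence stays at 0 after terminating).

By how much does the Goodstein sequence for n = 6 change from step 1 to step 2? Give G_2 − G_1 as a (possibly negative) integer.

0

[0] 6 ≡ 4 + 2 (base 4). Lift 5: 7. −1: 6.
[1] 6 ≡ 5 + 1 (base 5). Lift 6: 7. −1: 6.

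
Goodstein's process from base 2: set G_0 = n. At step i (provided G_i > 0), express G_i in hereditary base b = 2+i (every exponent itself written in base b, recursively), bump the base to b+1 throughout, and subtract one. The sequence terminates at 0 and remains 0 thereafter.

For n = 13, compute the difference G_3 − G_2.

14813

13 —HB2→ 2^(2 + 1) + 2^2 + 1 —bump→ 3^(3 + 1) + 3^3 + 1 = 109 —(−1)→ 108
108 —HB3→ 3^(3 + 1) + 3^3 —bump→ 4^(4 + 1) + 4^4 = 1280 —(−1)→ 1279
1279 —HB4→ 4^(4 + 1) + 3·4^3 + 3·4^2 + 3·4 + 3 —bump→ 5^(5 + 1) + 3·5^3 + 3·5^2 + 3·5 + 3 = 16093 —(−1)→ 16092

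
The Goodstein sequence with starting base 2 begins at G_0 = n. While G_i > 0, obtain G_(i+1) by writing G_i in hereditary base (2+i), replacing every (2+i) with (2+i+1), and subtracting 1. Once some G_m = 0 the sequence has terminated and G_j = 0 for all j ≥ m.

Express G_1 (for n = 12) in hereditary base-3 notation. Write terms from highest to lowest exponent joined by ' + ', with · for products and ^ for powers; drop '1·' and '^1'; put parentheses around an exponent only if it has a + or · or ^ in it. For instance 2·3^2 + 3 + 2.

step 0: 12 = 2^(2 + 1) + 2^2; sub 3 for 2: 3^(3 + 1) + 3^3; = 108; G_1 = 108−1 = 107
step 1: 107 = 3^(3 + 1) + 2·3^2 + 2·3 + 2; sub 4 for 3: 4^(4 + 1) + 2·4^2 + 2·4 + 2; = 1066; G_2 = 1066−1 = 1065

3^(3 + 1) + 2·3^2 + 2·3 + 2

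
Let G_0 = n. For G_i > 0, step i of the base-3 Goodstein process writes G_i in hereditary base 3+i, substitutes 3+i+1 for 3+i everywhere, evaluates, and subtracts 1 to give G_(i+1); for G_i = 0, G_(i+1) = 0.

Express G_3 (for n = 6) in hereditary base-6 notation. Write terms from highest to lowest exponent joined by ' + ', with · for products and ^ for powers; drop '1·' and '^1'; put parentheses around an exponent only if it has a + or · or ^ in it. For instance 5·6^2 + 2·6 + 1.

i=0: 6 = 2·3 (b=3); 3→4: 2·4 = 8; 8−1 = 7
i=1: 7 = 4 + 3 (b=4); 4→5: 5 + 3 = 8; 8−1 = 7
i=2: 7 = 5 + 2 (b=5); 5→6: 6 + 2 = 8; 8−1 = 7

6 + 1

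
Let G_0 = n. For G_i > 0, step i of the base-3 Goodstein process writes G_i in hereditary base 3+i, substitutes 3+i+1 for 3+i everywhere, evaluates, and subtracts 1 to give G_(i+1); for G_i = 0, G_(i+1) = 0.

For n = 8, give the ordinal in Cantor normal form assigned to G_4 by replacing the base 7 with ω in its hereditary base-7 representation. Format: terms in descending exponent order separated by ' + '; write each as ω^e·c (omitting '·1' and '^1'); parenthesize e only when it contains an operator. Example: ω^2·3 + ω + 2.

ω + 4

[0] 8 ≡ 2·3 + 2 (base 3). Lift 4: 10. −1: 9.
[1] 9 ≡ 2·4 + 1 (base 4). Lift 5: 11. −1: 10.
[2] 10 ≡ 2·5 (base 5). Lift 6: 12. −1: 11.
[3] 11 ≡ 6 + 5 (base 6). Lift 7: 12. −1: 11.
[4] 11 ≡ 7 + 4 (base 7). Lift 8: 12. −1: 11.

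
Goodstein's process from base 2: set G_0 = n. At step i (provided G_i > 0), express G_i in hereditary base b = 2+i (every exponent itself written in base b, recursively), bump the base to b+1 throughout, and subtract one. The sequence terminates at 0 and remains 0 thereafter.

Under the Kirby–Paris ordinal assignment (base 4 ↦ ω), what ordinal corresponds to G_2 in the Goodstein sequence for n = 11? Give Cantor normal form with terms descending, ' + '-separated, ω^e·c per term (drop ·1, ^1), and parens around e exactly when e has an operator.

[0] 11 ≡ 2^(2 + 1) + 2 + 1 (base 2). Lift 3: 85. −1: 84.
[1] 84 ≡ 3^(3 + 1) + 3 (base 3). Lift 4: 1028. −1: 1027.
[2] 1027 ≡ 4^(4 + 1) + 3 (base 4). Lift 5: 15628. −1: 15627.

ω^(ω + 1) + 3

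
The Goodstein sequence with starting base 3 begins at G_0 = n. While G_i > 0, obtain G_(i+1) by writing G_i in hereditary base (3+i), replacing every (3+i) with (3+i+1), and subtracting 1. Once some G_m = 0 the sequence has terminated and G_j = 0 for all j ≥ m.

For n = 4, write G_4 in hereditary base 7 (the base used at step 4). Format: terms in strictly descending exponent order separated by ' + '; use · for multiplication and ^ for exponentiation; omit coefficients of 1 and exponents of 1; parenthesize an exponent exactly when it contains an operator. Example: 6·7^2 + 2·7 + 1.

2

base 3: 4 = 3 + 1; at 4: 4 + 1 = 5; next = 4
base 4: 4 = 4; at 5: 5 = 5; next = 4
base 5: 4 = 4; at 6: 4 = 4; next = 3
base 6: 3 = 3; at 7: 3 = 3; next = 2
base 7: 2 = 2; at 8: 2 = 2; next = 1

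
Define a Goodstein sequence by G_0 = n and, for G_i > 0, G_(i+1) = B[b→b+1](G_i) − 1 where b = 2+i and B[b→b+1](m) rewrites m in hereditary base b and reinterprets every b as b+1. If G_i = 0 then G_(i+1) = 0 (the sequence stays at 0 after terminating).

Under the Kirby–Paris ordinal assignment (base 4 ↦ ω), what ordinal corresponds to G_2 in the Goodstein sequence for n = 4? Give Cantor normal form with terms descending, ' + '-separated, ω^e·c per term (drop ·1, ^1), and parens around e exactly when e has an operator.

ω^2·2 + ω·2 + 1

i=0: 4 = 2^2 (b=2); 2→3: 3^3 = 27; 27−1 = 26
i=1: 26 = 2·3^2 + 2·3 + 2 (b=3); 3→4: 2·4^2 + 2·4 + 2 = 42; 42−1 = 41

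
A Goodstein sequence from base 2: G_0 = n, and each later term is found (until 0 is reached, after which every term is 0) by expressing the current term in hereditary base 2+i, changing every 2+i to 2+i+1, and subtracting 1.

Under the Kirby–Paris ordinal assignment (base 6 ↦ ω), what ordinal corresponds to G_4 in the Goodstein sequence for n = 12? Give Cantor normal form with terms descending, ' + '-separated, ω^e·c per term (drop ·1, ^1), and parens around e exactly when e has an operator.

[0] 12 ≡ 2^(2 + 1) + 2^2 (base 2). Lift 3: 108. −1: 107.
[1] 107 ≡ 3^(3 + 1) + 2·3^2 + 2·3 + 2 (base 3). Lift 4: 1066. −1: 1065.
[2] 1065 ≡ 4^(4 + 1) + 2·4^2 + 2·4 + 1 (base 4). Lift 5: 15686. −1: 15685.
[3] 15685 ≡ 5^(5 + 1) + 2·5^2 + 2·5 (base 5). Lift 6: 280020. −1: 280019.
[4] 280019 ≡ 6^(6 + 1) + 2·6^2 + 6 + 5 (base 6). Lift 7: 5764911. −1: 5764910.

ω^(ω + 1) + ω^2·2 + ω + 5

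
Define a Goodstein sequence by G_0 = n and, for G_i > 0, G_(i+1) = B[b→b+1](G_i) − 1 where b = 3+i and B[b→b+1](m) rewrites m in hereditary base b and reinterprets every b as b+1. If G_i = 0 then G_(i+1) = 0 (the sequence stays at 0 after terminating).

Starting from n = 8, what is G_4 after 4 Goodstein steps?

11

(0) 8|_3 = 2·3 + 2 ↦ 2·4 + 2|_4 = 10 ⇒ 9
(1) 9|_4 = 2·4 + 1 ↦ 2·5 + 1|_5 = 11 ⇒ 10
(2) 10|_5 = 2·5 ↦ 2·6|_6 = 12 ⇒ 11
(3) 11|_6 = 6 + 5 ↦ 7 + 5|_7 = 12 ⇒ 11
(4) 11|_7 = 7 + 4 ↦ 8 + 4|_8 = 12 ⇒ 11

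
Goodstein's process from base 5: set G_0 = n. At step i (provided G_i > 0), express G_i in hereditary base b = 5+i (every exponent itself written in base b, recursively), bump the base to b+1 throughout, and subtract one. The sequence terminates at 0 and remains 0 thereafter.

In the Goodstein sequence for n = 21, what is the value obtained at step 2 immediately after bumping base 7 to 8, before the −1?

G_0 = 21. HB_5(21) = 4·5 + 1. Bump = 25. G_1 = 24.
G_1 = 24. HB_6(24) = 4·6. Bump = 28. G_2 = 27.
G_2 = 27. HB_7(27) = 3·7 + 6. Bump = 30. G_3 = 29.

30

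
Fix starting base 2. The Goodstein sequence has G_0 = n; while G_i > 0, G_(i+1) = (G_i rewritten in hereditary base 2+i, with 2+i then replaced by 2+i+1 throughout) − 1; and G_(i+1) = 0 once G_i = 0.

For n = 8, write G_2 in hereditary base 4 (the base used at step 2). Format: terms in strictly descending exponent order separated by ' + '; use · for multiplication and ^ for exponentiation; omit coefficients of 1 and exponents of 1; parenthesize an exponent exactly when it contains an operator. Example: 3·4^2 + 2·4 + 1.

(0) 8|_2 = 2^(2 + 1) ↦ 3^(3 + 1)|_3 = 81 ⇒ 80
(1) 80|_3 = 2·3^3 + 2·3^2 + 2·3 + 2 ↦ 2·4^4 + 2·4^2 + 2·4 + 2|_4 = 554 ⇒ 553
(2) 553|_4 = 2·4^4 + 2·4^2 + 2·4 + 1 ↦ 2·5^5 + 2·5^2 + 2·5 + 1|_5 = 6311 ⇒ 6310

2·4^4 + 2·4^2 + 2·4 + 1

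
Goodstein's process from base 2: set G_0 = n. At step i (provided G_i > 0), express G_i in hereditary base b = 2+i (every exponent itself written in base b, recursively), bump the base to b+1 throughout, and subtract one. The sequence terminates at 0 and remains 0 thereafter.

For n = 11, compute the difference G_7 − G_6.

G_0 = 11. HB_2(11) = 2^(2 + 1) + 2 + 1. Bump = 85. G_1 = 84.
G_1 = 84. HB_3(84) = 3^(3 + 1) + 3. Bump = 1028. G_2 = 1027.
G_2 = 1027. HB_4(1027) = 4^(4 + 1) + 3. Bump = 15628. G_3 = 15627.
G_3 = 15627. HB_5(15627) = 5^(5 + 1) + 2. Bump = 279938. G_4 = 279937.
G_4 = 279937. HB_6(279937) = 6^(6 + 1) + 1. Bump = 5764802. G_5 = 5764801.
G_5 = 5764801. HB_7(5764801) = 7^(7 + 1). Bump = 134217728. G_6 = 134217727.
G_6 = 134217727. HB_8(134217727) = 7·8^8 + 7·8^7 + 7·8^6 + 7·8^5 + 7·8^4 + 7·8^3 + 7·8^2 + 7·8 + 7. Bump = 2749609303. G_7 = 2749609302.

2615391575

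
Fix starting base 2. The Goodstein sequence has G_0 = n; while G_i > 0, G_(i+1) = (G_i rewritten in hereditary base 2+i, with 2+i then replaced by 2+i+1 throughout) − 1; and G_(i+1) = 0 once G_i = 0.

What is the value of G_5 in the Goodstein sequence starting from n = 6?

[0] 6 ≡ 2^2 + 2 (base 2). Lift 3: 30. −1: 29.
[1] 29 ≡ 3^3 + 2 (base 3). Lift 4: 258. −1: 257.
[2] 257 ≡ 4^4 + 1 (base 4). Lift 5: 3126. −1: 3125.
[3] 3125 ≡ 5^5 (base 5). Lift 6: 46656. −1: 46655.
[4] 46655 ≡ 5·6^5 + 5·6^4 + 5·6^3 + 5·6^2 + 5·6 + 5 (base 6). Lift 7: 98040. −1: 98039.
[5] 98039 ≡ 5·7^5 + 5·7^4 + 5·7^3 + 5·7^2 + 5·7 + 4 (base 7). Lift 8: 187244. −1: 187243.

98039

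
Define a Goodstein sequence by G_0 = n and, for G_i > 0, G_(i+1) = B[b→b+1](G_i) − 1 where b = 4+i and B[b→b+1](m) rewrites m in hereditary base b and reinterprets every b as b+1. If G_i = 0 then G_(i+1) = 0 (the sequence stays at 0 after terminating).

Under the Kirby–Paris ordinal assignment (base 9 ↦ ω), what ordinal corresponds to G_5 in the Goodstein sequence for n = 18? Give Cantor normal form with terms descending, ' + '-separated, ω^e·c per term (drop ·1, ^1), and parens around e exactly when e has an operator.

18 —HB4→ 4^2 + 2 —bump→ 5^2 + 2 = 27 —(−1)→ 26
26 —HB5→ 5^2 + 1 —bump→ 6^2 + 1 = 37 —(−1)→ 36
36 —HB6→ 6^2 —bump→ 7^2 = 49 —(−1)→ 48
48 —HB7→ 6·7 + 6 —bump→ 6·8 + 6 = 54 —(−1)→ 53
53 —HB8→ 6·8 + 5 —bump→ 6·9 + 5 = 59 —(−1)→ 58

ω·6 + 4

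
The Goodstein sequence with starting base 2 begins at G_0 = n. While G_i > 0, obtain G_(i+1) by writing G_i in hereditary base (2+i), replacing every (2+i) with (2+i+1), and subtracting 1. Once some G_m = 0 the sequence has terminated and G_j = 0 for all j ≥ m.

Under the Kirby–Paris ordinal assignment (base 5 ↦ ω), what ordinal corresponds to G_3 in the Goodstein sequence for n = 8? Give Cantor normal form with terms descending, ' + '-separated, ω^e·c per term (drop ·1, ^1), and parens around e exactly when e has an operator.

ω^ω·2 + ω^2·2 + ω·2

base 2: 8 = 2^(2 + 1); at 3: 3^(3 + 1) = 81; next = 80
base 3: 80 = 2·3^3 + 2·3^2 + 2·3 + 2; at 4: 2·4^4 + 2·4^2 + 2·4 + 2 = 554; next = 553
base 4: 553 = 2·4^4 + 2·4^2 + 2·4 + 1; at 5: 2·5^5 + 2·5^2 + 2·5 + 1 = 6311; next = 6310
base 5: 6310 = 2·5^5 + 2·5^2 + 2·5; at 6: 2·6^6 + 2·6^2 + 2·6 = 93396; next = 93395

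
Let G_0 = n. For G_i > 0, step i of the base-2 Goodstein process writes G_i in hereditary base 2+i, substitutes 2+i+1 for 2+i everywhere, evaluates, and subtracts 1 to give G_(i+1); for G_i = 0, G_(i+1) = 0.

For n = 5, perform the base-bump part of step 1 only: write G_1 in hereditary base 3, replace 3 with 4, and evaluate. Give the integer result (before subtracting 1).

[0] 5 ≡ 2^2 + 1 (base 2). Lift 3: 28. −1: 27.
[1] 27 ≡ 3^3 (base 3). Lift 4: 256. −1: 255.

256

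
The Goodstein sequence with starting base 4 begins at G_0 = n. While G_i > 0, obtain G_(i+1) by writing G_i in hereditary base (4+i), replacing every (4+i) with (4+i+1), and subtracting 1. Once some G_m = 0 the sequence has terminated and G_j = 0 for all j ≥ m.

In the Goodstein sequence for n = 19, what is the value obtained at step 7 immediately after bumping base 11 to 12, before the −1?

19 —HB4→ 4^2 + 3 —bump→ 5^2 + 3 = 28 —(−1)→ 27
27 —HB5→ 5^2 + 2 —bump→ 6^2 + 2 = 38 —(−1)→ 37
37 —HB6→ 6^2 + 1 —bump→ 7^2 + 1 = 50 —(−1)→ 49
49 —HB7→ 7^2 —bump→ 8^2 = 64 —(−1)→ 63
63 —HB8→ 7·8 + 7 —bump→ 7·9 + 7 = 70 —(−1)→ 69
69 —HB9→ 7·9 + 6 —bump→ 7·10 + 6 = 76 —(−1)→ 75
75 —HB10→ 7·10 + 5 —bump→ 7·11 + 5 = 82 —(−1)→ 81

88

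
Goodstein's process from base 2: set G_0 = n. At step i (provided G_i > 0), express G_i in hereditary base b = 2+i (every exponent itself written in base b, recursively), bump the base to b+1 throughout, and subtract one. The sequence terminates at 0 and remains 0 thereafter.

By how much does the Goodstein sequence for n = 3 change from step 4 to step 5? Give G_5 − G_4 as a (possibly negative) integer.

-1

G_0=3  [base 2] 2 + 1  →[2↦3]→  3 + 1 = 4  −1 ⇒ G_1=3
G_1=3  [base 3] 3  →[3↦4]→  4 = 4  −1 ⇒ G_2=3
G_2=3  [base 4] 3  →[4↦5]→  3 = 3  −1 ⇒ G_3=2
G_3=2  [base 5] 2  →[5↦6]→  2 = 2  −1 ⇒ G_4=1
G_4=1  [base 6] 1  →[6↦7]→  1 = 1  −1 ⇒ G_5=0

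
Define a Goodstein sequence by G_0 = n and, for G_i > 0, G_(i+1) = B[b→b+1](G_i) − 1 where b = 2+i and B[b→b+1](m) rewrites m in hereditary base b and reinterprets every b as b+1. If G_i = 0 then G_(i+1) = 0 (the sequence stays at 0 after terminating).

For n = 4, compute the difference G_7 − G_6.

34

[0] 4 ≡ 2^2 (base 2). Lift 3: 27. −1: 26.
[1] 26 ≡ 2·3^2 + 2·3 + 2 (base 3). Lift 4: 42. −1: 41.
[2] 41 ≡ 2·4^2 + 2·4 + 1 (base 4). Lift 5: 61. −1: 60.
[3] 60 ≡ 2·5^2 + 2·5 (base 5). Lift 6: 84. −1: 83.
[4] 83 ≡ 2·6^2 + 6 + 5 (base 6). Lift 7: 110. −1: 109.
[5] 109 ≡ 2·7^2 + 7 + 4 (base 7). Lift 8: 140. −1: 139.
[6] 139 ≡ 2·8^2 + 8 + 3 (base 8). Lift 9: 174. −1: 173.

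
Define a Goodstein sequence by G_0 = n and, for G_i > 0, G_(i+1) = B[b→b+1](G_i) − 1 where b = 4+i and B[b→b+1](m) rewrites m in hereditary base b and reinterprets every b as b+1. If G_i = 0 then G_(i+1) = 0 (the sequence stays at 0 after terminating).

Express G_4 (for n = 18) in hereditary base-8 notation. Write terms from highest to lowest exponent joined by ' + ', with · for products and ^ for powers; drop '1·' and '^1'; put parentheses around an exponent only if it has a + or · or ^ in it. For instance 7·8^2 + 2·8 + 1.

6·8 + 5

base 4: 18 = 4^2 + 2; at 5: 5^2 + 2 = 27; next = 26
base 5: 26 = 5^2 + 1; at 6: 6^2 + 1 = 37; next = 36
base 6: 36 = 6^2; at 7: 7^2 = 49; next = 48
base 7: 48 = 6·7 + 6; at 8: 6·8 + 6 = 54; next = 53
base 8: 53 = 6·8 + 5; at 9: 6·9 + 5 = 59; next = 58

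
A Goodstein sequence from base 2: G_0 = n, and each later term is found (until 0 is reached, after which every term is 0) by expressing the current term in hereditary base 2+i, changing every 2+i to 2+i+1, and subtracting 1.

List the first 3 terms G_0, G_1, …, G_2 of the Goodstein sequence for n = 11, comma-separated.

11, 84, 1027

(0) 11|_2 = 2^(2 + 1) + 2 + 1 ↦ 3^(3 + 1) + 3 + 1|_3 = 85 ⇒ 84
(1) 84|_3 = 3^(3 + 1) + 3 ↦ 4^(4 + 1) + 4|_4 = 1028 ⇒ 1027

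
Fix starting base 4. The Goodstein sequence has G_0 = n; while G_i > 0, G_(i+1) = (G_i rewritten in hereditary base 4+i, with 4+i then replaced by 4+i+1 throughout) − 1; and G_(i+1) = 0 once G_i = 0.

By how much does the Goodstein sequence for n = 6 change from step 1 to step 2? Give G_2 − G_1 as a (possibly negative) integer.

0

G_0=6  [base 4] 4 + 2  →[4↦5]→  5 + 2 = 7  −1 ⇒ G_1=6
G_1=6  [base 5] 5 + 1  →[5↦6]→  6 + 1 = 7  −1 ⇒ G_2=6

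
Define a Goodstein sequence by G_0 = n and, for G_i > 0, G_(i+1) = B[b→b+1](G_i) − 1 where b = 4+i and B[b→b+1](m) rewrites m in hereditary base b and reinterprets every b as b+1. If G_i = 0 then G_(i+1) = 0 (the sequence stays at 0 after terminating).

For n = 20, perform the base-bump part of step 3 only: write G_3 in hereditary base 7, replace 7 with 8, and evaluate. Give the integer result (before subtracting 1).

66

G_0=20  [base 4] 4^2 + 4  →[4↦5]→  5^2 + 5 = 30  −1 ⇒ G_1=29
G_1=29  [base 5] 5^2 + 4  →[5↦6]→  6^2 + 4 = 40  −1 ⇒ G_2=39
G_2=39  [base 6] 6^2 + 3  →[6↦7]→  7^2 + 3 = 52  −1 ⇒ G_3=51
G_3=51  [base 7] 7^2 + 2  →[7↦8]→  8^2 + 2 = 66  −1 ⇒ G_4=65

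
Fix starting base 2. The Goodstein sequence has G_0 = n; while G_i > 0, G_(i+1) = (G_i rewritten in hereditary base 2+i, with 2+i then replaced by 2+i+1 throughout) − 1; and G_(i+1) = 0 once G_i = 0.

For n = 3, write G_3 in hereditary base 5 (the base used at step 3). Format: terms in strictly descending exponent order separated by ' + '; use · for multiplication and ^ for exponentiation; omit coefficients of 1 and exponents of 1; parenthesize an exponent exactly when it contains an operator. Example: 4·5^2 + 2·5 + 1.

2

[0] 3 ≡ 2 + 1 (base 2). Lift 3: 4. −1: 3.
[1] 3 ≡ 3 (base 3). Lift 4: 4. −1: 3.
[2] 3 ≡ 3 (base 4). Lift 5: 3. −1: 2.
[3] 2 ≡ 2 (base 5). Lift 6: 2. −1: 1.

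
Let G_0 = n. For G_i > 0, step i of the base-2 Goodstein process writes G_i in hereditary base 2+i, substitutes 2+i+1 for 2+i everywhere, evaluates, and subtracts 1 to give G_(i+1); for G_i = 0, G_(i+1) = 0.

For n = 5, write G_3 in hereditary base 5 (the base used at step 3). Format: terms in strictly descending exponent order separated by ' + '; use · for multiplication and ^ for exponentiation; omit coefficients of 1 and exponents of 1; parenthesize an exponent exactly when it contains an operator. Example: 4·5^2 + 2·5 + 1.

base 2: 5 = 2^2 + 1; at 3: 3^3 + 1 = 28; next = 27
base 3: 27 = 3^3; at 4: 4^4 = 256; next = 255
base 4: 255 = 3·4^3 + 3·4^2 + 3·4 + 3; at 5: 3·5^3 + 3·5^2 + 3·5 + 3 = 468; next = 467
base 5: 467 = 3·5^3 + 3·5^2 + 3·5 + 2; at 6: 3·6^3 + 3·6^2 + 3·6 + 2 = 776; next = 775

3·5^3 + 3·5^2 + 3·5 + 2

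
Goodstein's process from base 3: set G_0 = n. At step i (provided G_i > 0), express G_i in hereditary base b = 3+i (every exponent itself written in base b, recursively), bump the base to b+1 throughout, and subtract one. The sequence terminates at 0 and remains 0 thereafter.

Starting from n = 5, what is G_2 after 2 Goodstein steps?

5

i=0: 5 = 3 + 2 (b=3); 3→4: 4 + 2 = 6; 6−1 = 5
i=1: 5 = 4 + 1 (b=4); 4→5: 5 + 1 = 6; 6−1 = 5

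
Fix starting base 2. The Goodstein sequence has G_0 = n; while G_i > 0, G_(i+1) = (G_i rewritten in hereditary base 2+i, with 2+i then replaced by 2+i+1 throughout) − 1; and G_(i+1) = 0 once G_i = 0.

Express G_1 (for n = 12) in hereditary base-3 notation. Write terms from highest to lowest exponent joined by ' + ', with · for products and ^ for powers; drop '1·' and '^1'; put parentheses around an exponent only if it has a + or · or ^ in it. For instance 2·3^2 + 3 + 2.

12 —HB2→ 2^(2 + 1) + 2^2 —bump→ 3^(3 + 1) + 3^3 = 108 —(−1)→ 107
107 —HB3→ 3^(3 + 1) + 2·3^2 + 2·3 + 2 —bump→ 4^(4 + 1) + 2·4^2 + 2·4 + 2 = 1066 —(−1)→ 1065

3^(3 + 1) + 2·3^2 + 2·3 + 2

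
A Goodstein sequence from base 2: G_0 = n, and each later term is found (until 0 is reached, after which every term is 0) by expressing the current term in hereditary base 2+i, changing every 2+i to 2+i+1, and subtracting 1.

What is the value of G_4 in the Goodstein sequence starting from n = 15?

(0) 15|_2 = 2^(2 + 1) + 2^2 + 2 + 1 ↦ 3^(3 + 1) + 3^3 + 3 + 1|_3 = 112 ⇒ 111
(1) 111|_3 = 3^(3 + 1) + 3^3 + 3 ↦ 4^(4 + 1) + 4^4 + 4|_4 = 1284 ⇒ 1283
(2) 1283|_4 = 4^(4 + 1) + 4^4 + 3 ↦ 5^(5 + 1) + 5^5 + 3|_5 = 18753 ⇒ 18752
(3) 18752|_5 = 5^(5 + 1) + 5^5 + 2 ↦ 6^(6 + 1) + 6^6 + 2|_6 = 326594 ⇒ 326593
(4) 326593|_6 = 6^(6 + 1) + 6^6 + 1 ↦ 7^(7 + 1) + 7^7 + 1|_7 = 6588345 ⇒ 6588344

326593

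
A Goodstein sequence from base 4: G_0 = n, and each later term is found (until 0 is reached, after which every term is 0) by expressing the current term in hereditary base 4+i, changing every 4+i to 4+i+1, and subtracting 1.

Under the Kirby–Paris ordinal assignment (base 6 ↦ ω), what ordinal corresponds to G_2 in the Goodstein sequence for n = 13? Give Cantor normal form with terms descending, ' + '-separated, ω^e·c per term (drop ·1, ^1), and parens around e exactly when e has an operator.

ω·2 + 5

step 0: 13 = 3·4 + 1; sub 5 for 4: 3·5 + 1; = 16; G_1 = 16−1 = 15
step 1: 15 = 3·5; sub 6 for 5: 3·6; = 18; G_2 = 18−1 = 17
step 2: 17 = 2·6 + 5; sub 7 for 6: 2·7 + 5; = 19; G_3 = 19−1 = 18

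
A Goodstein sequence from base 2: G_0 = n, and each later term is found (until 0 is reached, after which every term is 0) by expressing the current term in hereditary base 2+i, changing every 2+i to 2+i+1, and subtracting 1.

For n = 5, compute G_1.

27

i=0: 5 = 2^2 + 1 (b=2); 2→3: 3^3 + 1 = 28; 28−1 = 27
i=1: 27 = 3^3 (b=3); 3→4: 4^4 = 256; 256−1 = 255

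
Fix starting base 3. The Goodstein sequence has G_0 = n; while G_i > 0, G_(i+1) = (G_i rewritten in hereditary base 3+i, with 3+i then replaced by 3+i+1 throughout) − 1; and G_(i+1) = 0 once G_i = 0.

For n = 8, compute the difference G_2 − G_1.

8 —HB3→ 2·3 + 2 —bump→ 2·4 + 2 = 10 —(−1)→ 9
9 —HB4→ 2·4 + 1 —bump→ 2·5 + 1 = 11 —(−1)→ 10

1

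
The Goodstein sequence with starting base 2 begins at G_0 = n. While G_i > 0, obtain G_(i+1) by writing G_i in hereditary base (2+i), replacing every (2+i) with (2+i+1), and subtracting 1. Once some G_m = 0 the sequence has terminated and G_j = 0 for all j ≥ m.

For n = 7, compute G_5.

823543

step 0: 7 = 2^2 + 2 + 1; sub 3 for 2: 3^3 + 3 + 1; = 31; G_1 = 31−1 = 30
step 1: 30 = 3^3 + 3; sub 4 for 3: 4^4 + 4; = 260; G_2 = 260−1 = 259
step 2: 259 = 4^4 + 3; sub 5 for 4: 5^5 + 3; = 3128; G_3 = 3128−1 = 3127
step 3: 3127 = 5^5 + 2; sub 6 for 5: 6^6 + 2; = 46658; G_4 = 46658−1 = 46657
step 4: 46657 = 6^6 + 1; sub 7 for 6: 7^7 + 1; = 823544; G_5 = 823544−1 = 823543
step 5: 823543 = 7^7; sub 8 for 7: 8^8; = 16777216; G_6 = 16777216−1 = 16777215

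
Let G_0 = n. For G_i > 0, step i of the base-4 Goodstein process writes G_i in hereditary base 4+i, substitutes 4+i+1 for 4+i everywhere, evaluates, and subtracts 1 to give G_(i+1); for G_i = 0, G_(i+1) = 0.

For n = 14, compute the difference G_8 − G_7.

G_0 = 14. HB_4(14) = 3·4 + 2. Bump = 17. G_1 = 16.
G_1 = 16. HB_5(16) = 3·5 + 1. Bump = 19. G_2 = 18.
G_2 = 18. HB_6(18) = 3·6. Bump = 21. G_3 = 20.
G_3 = 20. HB_7(20) = 2·7 + 6. Bump = 22. G_4 = 21.
G_4 = 21. HB_8(21) = 2·8 + 5. Bump = 23. G_5 = 22.
G_5 = 22. HB_9(22) = 2·9 + 4. Bump = 24. G_6 = 23.
G_6 = 23. HB_10(23) = 2·10 + 3. Bump = 25. G_7 = 24.
G_7 = 24. HB_11(24) = 2·11 + 2. Bump = 26. G_8 = 25.

1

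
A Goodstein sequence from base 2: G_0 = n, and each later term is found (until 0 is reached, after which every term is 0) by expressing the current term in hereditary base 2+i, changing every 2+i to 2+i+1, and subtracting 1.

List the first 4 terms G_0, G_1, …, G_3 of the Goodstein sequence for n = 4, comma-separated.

4, 26, 41, 60

i=0: 4 = 2^2 (b=2); 2→3: 3^3 = 27; 27−1 = 26
i=1: 26 = 2·3^2 + 2·3 + 2 (b=3); 3→4: 2·4^2 + 2·4 + 2 = 42; 42−1 = 41
i=2: 41 = 2·4^2 + 2·4 + 1 (b=4); 4→5: 2·5^2 + 2·5 + 1 = 61; 61−1 = 60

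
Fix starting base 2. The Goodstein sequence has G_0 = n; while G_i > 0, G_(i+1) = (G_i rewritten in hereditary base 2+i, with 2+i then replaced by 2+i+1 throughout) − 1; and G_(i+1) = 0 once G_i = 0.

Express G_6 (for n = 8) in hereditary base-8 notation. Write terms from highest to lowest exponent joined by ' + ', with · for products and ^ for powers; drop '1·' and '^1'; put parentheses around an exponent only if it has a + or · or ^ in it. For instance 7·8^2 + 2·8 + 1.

[0] 8 ≡ 2^(2 + 1) (base 2). Lift 3: 81. −1: 80.
[1] 80 ≡ 2·3^3 + 2·3^2 + 2·3 + 2 (base 3). Lift 4: 554. −1: 553.
[2] 553 ≡ 2·4^4 + 2·4^2 + 2·4 + 1 (base 4). Lift 5: 6311. −1: 6310.
[3] 6310 ≡ 2·5^5 + 2·5^2 + 2·5 (base 5). Lift 6: 93396. −1: 93395.
[4] 93395 ≡ 2·6^6 + 2·6^2 + 6 + 5 (base 6). Lift 7: 1647196. −1: 1647195.
[5] 1647195 ≡ 2·7^7 + 2·7^2 + 7 + 4 (base 7). Lift 8: 33554572. −1: 33554571.

2·8^8 + 2·8^2 + 8 + 3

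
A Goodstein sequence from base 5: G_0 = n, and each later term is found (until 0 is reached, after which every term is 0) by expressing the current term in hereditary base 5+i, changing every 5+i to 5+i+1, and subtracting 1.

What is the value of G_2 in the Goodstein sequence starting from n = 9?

(0) 9|_5 = 5 + 4 ↦ 6 + 4|_6 = 10 ⇒ 9
(1) 9|_6 = 6 + 3 ↦ 7 + 3|_7 = 10 ⇒ 9
(2) 9|_7 = 7 + 2 ↦ 8 + 2|_8 = 10 ⇒ 9

9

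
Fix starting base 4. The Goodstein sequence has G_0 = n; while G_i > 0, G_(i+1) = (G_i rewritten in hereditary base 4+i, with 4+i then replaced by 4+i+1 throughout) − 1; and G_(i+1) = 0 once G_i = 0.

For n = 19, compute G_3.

[0] 19 ≡ 4^2 + 3 (base 4). Lift 5: 28. −1: 27.
[1] 27 ≡ 5^2 + 2 (base 5). Lift 6: 38. −1: 37.
[2] 37 ≡ 6^2 + 1 (base 6). Lift 7: 50. −1: 49.
[3] 49 ≡ 7^2 (base 7). Lift 8: 64. −1: 63.

49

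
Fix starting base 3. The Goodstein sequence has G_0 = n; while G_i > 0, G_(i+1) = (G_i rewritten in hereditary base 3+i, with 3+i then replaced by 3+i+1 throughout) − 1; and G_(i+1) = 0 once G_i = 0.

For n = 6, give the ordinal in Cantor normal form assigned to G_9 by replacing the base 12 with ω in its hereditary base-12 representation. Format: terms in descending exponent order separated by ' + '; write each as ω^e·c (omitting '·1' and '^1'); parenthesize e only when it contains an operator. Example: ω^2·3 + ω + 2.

3

i=0: 6 = 2·3 (b=3); 3→4: 2·4 = 8; 8−1 = 7
i=1: 7 = 4 + 3 (b=4); 4→5: 5 + 3 = 8; 8−1 = 7
i=2: 7 = 5 + 2 (b=5); 5→6: 6 + 2 = 8; 8−1 = 7
i=3: 7 = 6 + 1 (b=6); 6→7: 7 + 1 = 8; 8−1 = 7
i=4: 7 = 7 (b=7); 7→8: 8 = 8; 8−1 = 7
i=5: 7 = 7 (b=8); 8→9: 7 = 7; 7−1 = 6
i=6: 6 = 6 (b=9); 9→10: 6 = 6; 6−1 = 5
i=7: 5 = 5 (b=10); 10→11: 5 = 5; 5−1 = 4
i=8: 4 = 4 (b=11); 11→12: 4 = 4; 4−1 = 3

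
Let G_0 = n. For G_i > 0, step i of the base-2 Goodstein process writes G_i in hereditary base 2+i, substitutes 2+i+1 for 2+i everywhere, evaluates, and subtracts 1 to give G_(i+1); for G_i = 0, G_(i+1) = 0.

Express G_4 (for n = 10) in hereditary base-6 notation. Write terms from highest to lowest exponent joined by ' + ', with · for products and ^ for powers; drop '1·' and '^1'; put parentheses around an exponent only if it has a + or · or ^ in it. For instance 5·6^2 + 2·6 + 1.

5·6^6 + 5·6^5 + 5·6^4 + 5·6^3 + 5·6^2 + 5·6 + 5

step 0: 10 = 2^(2 + 1) + 2; sub 3 for 2: 3^(3 + 1) + 3; = 84; G_1 = 84−1 = 83
step 1: 83 = 3^(3 + 1) + 2; sub 4 for 3: 4^(4 + 1) + 2; = 1026; G_2 = 1026−1 = 1025
step 2: 1025 = 4^(4 + 1) + 1; sub 5 for 4: 5^(5 + 1) + 1; = 15626; G_3 = 15626−1 = 15625
step 3: 15625 = 5^(5 + 1); sub 6 for 5: 6^(6 + 1); = 279936; G_4 = 279936−1 = 279935
step 4: 279935 = 5·6^6 + 5·6^5 + 5·6^4 + 5·6^3 + 5·6^2 + 5·6 + 5; sub 7 for 6: 5·7^7 + 5·7^5 + 5·7^4 + 5·7^3 + 5·7^2 + 5·7 + 5; = 4215755; G_5 = 4215755−1 = 4215754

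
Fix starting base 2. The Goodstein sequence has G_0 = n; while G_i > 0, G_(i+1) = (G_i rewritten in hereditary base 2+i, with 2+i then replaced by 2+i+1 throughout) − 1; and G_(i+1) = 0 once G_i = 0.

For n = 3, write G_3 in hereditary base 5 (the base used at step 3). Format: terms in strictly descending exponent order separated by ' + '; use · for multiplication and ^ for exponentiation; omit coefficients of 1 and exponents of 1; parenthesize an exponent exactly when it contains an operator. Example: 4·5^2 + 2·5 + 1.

i=0: 3 = 2 + 1 (b=2); 2→3: 3 + 1 = 4; 4−1 = 3
i=1: 3 = 3 (b=3); 3→4: 4 = 4; 4−1 = 3
i=2: 3 = 3 (b=4); 4→5: 3 = 3; 3−1 = 2
i=3: 2 = 2 (b=5); 5→6: 2 = 2; 2−1 = 1

2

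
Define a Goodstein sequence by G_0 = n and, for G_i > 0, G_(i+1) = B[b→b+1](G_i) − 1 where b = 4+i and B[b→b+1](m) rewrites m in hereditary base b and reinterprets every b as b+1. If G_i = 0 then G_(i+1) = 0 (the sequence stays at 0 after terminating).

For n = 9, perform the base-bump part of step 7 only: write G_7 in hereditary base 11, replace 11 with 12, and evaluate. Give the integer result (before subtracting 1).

G_0 = 9. HB_4(9) = 2·4 + 1. Bump = 11. G_1 = 10.
G_1 = 10. HB_5(10) = 2·5. Bump = 12. G_2 = 11.
G_2 = 11. HB_6(11) = 6 + 5. Bump = 12. G_3 = 11.
G_3 = 11. HB_7(11) = 7 + 4. Bump = 12. G_4 = 11.
G_4 = 11. HB_8(11) = 8 + 3. Bump = 12. G_5 = 11.
G_5 = 11. HB_9(11) = 9 + 2. Bump = 12. G_6 = 11.
G_6 = 11. HB_10(11) = 10 + 1. Bump = 12. G_7 = 11.
G_7 = 11. HB_11(11) = 11. Bump = 12. G_8 = 11.

12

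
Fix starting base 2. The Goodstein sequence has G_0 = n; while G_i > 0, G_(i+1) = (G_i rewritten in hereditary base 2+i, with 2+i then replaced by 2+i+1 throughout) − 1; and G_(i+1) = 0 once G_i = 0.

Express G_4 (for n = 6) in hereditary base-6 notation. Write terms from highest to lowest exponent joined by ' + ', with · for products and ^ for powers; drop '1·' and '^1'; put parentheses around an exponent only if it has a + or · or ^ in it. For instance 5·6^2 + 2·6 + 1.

i=0: 6 = 2^2 + 2 (b=2); 2→3: 3^3 + 3 = 30; 30−1 = 29
i=1: 29 = 3^3 + 2 (b=3); 3→4: 4^4 + 2 = 258; 258−1 = 257
i=2: 257 = 4^4 + 1 (b=4); 4→5: 5^5 + 1 = 3126; 3126−1 = 3125
i=3: 3125 = 5^5 (b=5); 5→6: 6^6 = 46656; 46656−1 = 46655

5·6^5 + 5·6^4 + 5·6^3 + 5·6^2 + 5·6 + 5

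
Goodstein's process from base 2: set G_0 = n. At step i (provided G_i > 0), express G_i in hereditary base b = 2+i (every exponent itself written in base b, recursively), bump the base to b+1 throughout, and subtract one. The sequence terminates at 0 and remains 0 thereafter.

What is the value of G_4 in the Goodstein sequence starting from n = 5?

775

5 —HB2→ 2^2 + 1 —bump→ 3^3 + 1 = 28 —(−1)→ 27
27 —HB3→ 3^3 —bump→ 4^4 = 256 —(−1)→ 255
255 —HB4→ 3·4^3 + 3·4^2 + 3·4 + 3 —bump→ 3·5^3 + 3·5^2 + 3·5 + 3 = 468 —(−1)→ 467
467 —HB5→ 3·5^3 + 3·5^2 + 3·5 + 2 —bump→ 3·6^3 + 3·6^2 + 3·6 + 2 = 776 —(−1)→ 775
775 —HB6→ 3·6^3 + 3·6^2 + 3·6 + 1 —bump→ 3·7^3 + 3·7^2 + 3·7 + 1 = 1198 —(−1)→ 1197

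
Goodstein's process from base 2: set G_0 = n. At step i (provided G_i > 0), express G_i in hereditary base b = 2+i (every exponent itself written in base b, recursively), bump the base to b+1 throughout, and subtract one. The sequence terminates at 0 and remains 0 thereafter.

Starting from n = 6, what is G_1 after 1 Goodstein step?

6 —HB2→ 2^2 + 2 —bump→ 3^3 + 3 = 30 —(−1)→ 29
29 —HB3→ 3^3 + 2 —bump→ 4^4 + 2 = 258 —(−1)→ 257

29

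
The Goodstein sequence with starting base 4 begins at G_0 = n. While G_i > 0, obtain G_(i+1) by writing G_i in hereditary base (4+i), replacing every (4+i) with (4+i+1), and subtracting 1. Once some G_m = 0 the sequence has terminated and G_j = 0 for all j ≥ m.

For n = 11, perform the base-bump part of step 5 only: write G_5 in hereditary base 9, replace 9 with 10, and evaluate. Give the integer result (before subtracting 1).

16

base 4: 11 = 2·4 + 3; at 5: 2·5 + 3 = 13; next = 12
base 5: 12 = 2·5 + 2; at 6: 2·6 + 2 = 14; next = 13
base 6: 13 = 2·6 + 1; at 7: 2·7 + 1 = 15; next = 14
base 7: 14 = 2·7; at 8: 2·8 = 16; next = 15
base 8: 15 = 8 + 7; at 9: 9 + 7 = 16; next = 15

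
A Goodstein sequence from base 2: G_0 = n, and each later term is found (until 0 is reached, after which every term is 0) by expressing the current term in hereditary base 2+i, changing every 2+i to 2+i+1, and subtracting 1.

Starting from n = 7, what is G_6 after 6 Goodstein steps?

base 2: 7 = 2^2 + 2 + 1; at 3: 3^3 + 3 + 1 = 31; next = 30
base 3: 30 = 3^3 + 3; at 4: 4^4 + 4 = 260; next = 259
base 4: 259 = 4^4 + 3; at 5: 5^5 + 3 = 3128; next = 3127
base 5: 3127 = 5^5 + 2; at 6: 6^6 + 2 = 46658; next = 46657
base 6: 46657 = 6^6 + 1; at 7: 7^7 + 1 = 823544; next = 823543
base 7: 823543 = 7^7; at 8: 8^8 = 16777216; next = 16777215
base 8: 16777215 = 7·8^7 + 7·8^6 + 7·8^5 + 7·8^4 + 7·8^3 + 7·8^2 + 7·8 + 7; at 9: 7·9^7 + 7·9^6 + 7·9^5 + 7·9^4 + 7·9^3 + 7·9^2 + 7·9 + 7 = 37665880; next = 37665879

16777215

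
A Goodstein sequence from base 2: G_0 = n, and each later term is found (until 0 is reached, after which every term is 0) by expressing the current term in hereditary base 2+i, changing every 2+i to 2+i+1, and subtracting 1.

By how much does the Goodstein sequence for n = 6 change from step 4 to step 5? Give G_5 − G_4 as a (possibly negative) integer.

51384

step 0: 6 = 2^2 + 2; sub 3 for 2: 3^3 + 3; = 30; G_1 = 30−1 = 29
step 1: 29 = 3^3 + 2; sub 4 for 3: 4^4 + 2; = 258; G_2 = 258−1 = 257
step 2: 257 = 4^4 + 1; sub 5 for 4: 5^5 + 1; = 3126; G_3 = 3126−1 = 3125
step 3: 3125 = 5^5; sub 6 for 5: 6^6; = 46656; G_4 = 46656−1 = 46655
step 4: 46655 = 5·6^5 + 5·6^4 + 5·6^3 + 5·6^2 + 5·6 + 5; sub 7 for 6: 5·7^5 + 5·7^4 + 5·7^3 + 5·7^2 + 5·7 + 5; = 98040; G_5 = 98040−1 = 98039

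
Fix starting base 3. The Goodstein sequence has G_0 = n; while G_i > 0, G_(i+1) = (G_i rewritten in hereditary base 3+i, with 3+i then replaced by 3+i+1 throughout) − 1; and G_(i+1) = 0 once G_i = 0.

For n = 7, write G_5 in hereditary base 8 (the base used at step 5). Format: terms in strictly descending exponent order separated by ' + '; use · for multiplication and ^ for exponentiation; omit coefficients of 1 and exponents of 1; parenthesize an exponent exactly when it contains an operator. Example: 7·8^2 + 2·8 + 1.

G_0=7  [base 3] 2·3 + 1  →[3↦4]→  2·4 + 1 = 9  −1 ⇒ G_1=8
G_1=8  [base 4] 2·4  →[4↦5]→  2·5 = 10  −1 ⇒ G_2=9
G_2=9  [base 5] 5 + 4  →[5↦6]→  6 + 4 = 10  −1 ⇒ G_3=9
G_3=9  [base 6] 6 + 3  →[6↦7]→  7 + 3 = 10  −1 ⇒ G_4=9
G_4=9  [base 7] 7 + 2  →[7↦8]→  8 + 2 = 10  −1 ⇒ G_5=9
G_5=9  [base 8] 8 + 1  →[8↦9]→  9 + 1 = 10  −1 ⇒ G_6=9

8 + 1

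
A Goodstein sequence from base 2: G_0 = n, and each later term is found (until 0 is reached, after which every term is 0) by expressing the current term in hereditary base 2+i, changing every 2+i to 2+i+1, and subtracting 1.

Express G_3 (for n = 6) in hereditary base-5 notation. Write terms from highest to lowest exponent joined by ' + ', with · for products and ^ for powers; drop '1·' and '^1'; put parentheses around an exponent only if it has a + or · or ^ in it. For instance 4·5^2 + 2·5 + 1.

5^5

[0] 6 ≡ 2^2 + 2 (base 2). Lift 3: 30. −1: 29.
[1] 29 ≡ 3^3 + 2 (base 3). Lift 4: 258. −1: 257.
[2] 257 ≡ 4^4 + 1 (base 4). Lift 5: 3126. −1: 3125.
[3] 3125 ≡ 5^5 (base 5). Lift 6: 46656. −1: 46655.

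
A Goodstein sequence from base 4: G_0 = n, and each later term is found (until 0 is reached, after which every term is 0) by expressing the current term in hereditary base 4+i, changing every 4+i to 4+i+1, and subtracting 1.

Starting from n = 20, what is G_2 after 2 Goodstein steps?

39

base 4: 20 = 4^2 + 4; at 5: 5^2 + 5 = 30; next = 29
base 5: 29 = 5^2 + 4; at 6: 6^2 + 4 = 40; next = 39
base 6: 39 = 6^2 + 3; at 7: 7^2 + 3 = 52; next = 51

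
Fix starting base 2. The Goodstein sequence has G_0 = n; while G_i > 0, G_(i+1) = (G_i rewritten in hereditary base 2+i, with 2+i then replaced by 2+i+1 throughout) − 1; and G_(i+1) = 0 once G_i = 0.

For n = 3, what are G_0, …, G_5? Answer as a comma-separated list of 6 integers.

base 2: 3 = 2 + 1; at 3: 3 + 1 = 4; next = 3
base 3: 3 = 3; at 4: 4 = 4; next = 3
base 4: 3 = 3; at 5: 3 = 3; next = 2
base 5: 2 = 2; at 6: 2 = 2; next = 1
base 6: 1 = 1; at 7: 1 = 1; next = 0

3, 3, 3, 2, 1, 0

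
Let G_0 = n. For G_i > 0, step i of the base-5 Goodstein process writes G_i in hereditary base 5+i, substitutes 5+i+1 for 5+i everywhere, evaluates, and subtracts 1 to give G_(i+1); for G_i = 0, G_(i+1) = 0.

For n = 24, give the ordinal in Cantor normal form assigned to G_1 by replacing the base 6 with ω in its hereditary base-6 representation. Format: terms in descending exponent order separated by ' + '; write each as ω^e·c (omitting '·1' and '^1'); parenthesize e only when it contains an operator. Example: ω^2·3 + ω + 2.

G_0 = 24. HB_5(24) = 4·5 + 4. Bump = 28. G_1 = 27.
G_1 = 27. HB_6(27) = 4·6 + 3. Bump = 31. G_2 = 30.

ω·4 + 3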